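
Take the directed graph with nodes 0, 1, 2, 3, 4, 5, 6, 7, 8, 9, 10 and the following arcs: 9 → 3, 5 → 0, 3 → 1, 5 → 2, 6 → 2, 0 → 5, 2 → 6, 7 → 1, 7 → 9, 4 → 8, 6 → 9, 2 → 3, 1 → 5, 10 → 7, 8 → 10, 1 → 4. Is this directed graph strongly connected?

From 5 we can reach every vertex (0, 1, 2, 3, 4, 5, 6, 7, 8, 9, 10), and every vertex can reach 5 (0, 1, 2, 3, 4, 5, 6, 7, 8, 9, 10). So the whole graph is one strongly connected component.

Yes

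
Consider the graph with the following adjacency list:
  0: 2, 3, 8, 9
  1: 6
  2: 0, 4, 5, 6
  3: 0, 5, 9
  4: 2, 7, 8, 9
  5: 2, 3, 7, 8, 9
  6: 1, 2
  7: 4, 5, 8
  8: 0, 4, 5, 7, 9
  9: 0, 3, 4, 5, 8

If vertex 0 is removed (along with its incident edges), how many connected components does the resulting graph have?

1

With 0 gone, the remaining components are: {1, 2, 3, 4, 5, 6, 7, 8, 9}.
That is 1 component.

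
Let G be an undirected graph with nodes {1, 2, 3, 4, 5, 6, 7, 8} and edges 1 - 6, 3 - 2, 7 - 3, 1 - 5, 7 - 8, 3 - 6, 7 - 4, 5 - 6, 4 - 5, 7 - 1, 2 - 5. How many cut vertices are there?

Removing 7 increases the component count from 1 to 2, so 7 is a cut vertex.
By contrast removing 8 leaves 1 component; it is not a cut vertex. No other vertex is a cut vertex either.

1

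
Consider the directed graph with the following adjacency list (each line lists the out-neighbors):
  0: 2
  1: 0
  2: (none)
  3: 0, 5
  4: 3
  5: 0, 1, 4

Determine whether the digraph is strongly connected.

There is no directed path from 0 to 3, so the graph is not strongly connected.

No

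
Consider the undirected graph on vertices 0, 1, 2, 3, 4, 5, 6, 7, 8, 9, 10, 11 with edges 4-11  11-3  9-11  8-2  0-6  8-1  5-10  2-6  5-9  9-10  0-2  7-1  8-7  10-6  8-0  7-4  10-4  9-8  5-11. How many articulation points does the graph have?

1

Removing 11 increases the component count from 1 to 2, so 11 is a cut vertex.
By contrast removing 4 leaves 1 component; it is not a cut vertex. No other vertex is a cut vertex either.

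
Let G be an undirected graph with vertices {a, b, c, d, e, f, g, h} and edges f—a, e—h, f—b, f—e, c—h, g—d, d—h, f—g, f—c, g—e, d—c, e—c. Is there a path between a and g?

From a we can reach a, b, c, d, e, f, g, h, which includes g.

Yes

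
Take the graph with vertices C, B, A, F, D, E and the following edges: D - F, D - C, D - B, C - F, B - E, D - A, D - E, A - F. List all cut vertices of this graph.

D

Removing D increases the component count from 1 to 2, so D is a cut vertex.
By contrast removing F leaves 1 component; it is not a cut vertex. No other vertex is a cut vertex either.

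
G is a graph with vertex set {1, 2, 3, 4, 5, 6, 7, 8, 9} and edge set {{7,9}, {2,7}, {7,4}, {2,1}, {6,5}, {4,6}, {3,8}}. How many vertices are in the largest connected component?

7

Starting from 3 we can reach 3, 8. That is one component of size 2.
Starting from 1 we can reach 1, 2, 4, 5, 6, 7, 9. That is one component of size 7.
The largest has 7 vertices.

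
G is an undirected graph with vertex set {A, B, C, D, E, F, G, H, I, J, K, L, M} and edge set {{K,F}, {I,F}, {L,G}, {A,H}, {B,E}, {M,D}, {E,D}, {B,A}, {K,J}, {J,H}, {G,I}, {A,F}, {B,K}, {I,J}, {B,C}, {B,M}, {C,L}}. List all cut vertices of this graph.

Removing B increases the component count from 1 to 2, so B is a cut vertex.
By contrast removing A leaves 1 component; it is not a cut vertex. No other vertex is a cut vertex either.

B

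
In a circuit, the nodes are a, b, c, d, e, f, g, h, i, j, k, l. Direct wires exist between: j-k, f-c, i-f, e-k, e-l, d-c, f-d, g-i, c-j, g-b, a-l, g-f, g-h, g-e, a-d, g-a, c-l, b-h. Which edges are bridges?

The edges on the cycle g-b-h-g are not bridges since each lies on that cycle.
Every edge lies on some cycle, so there are no bridges.

none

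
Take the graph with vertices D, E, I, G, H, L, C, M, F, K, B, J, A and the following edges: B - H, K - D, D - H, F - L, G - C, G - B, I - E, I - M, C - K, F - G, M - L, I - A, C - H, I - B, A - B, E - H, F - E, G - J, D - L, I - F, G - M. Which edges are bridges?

The edges on the cycle F-G-C-K-D-H-E-F are not bridges since each lies on that cycle.
But removing J - G disconnects J from G — this is a bridge.

G-J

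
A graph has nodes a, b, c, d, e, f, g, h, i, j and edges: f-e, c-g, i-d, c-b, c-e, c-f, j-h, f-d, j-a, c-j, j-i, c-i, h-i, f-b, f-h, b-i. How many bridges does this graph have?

2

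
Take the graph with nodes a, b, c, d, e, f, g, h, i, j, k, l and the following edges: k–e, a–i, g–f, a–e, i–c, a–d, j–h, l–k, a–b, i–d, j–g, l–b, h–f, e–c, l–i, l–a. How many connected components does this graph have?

2

Starting from f we can reach f, g, h, j. That is one component of size 4.
Starting from a we can reach a, b, c, d, e, i, k, l. That is one component of size 8.
Total: 2 components.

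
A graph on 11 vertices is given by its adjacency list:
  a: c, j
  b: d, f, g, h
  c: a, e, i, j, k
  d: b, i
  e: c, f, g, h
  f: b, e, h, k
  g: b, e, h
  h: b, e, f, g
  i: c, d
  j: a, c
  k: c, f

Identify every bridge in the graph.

The edges on the cycle c-a-j-c are not bridges since each lies on that cycle.
Every edge lies on some cycle, so there are no bridges.

none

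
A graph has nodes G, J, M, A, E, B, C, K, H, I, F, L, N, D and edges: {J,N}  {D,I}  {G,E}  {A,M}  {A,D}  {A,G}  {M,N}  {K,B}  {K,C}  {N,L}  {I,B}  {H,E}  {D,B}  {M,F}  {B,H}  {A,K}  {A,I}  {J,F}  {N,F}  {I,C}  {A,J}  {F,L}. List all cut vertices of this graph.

A

Removing A increases the component count from 1 to 2, so A is a cut vertex.
By contrast removing L leaves 1 component; it is not a cut vertex. No other vertex is a cut vertex either.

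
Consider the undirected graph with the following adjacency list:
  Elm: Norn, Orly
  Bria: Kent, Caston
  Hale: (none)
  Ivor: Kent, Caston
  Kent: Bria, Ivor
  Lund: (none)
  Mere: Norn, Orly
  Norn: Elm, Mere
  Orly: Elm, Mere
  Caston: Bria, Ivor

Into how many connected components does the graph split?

Lund is isolated — a component by itself.
Hale is isolated — a component by itself.
Starting from Elm we can reach Elm, Mere, Norn, Orly. That is one component of size 4.
Starting from Bria we can reach Bria, Ivor, Kent, Caston. That is one component of size 4.
Total: 4 components.

4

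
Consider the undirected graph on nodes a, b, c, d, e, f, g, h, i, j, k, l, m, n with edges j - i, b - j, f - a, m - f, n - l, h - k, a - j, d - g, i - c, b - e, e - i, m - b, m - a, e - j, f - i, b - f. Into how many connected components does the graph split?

Starting from l we can reach l, n. That is one component of size 2.
Starting from h we can reach h, k. That is one component of size 2.
Starting from d we can reach d, g. That is one component of size 2.
Starting from a we can reach a, b, c, e, f, i, j, m. That is one component of size 8.
Total: 4 components.

4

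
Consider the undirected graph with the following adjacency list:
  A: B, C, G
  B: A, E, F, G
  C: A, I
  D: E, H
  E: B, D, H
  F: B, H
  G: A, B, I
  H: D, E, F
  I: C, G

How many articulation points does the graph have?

1

Removing B increases the component count from 1 to 2, so B is a cut vertex.
By contrast removing C leaves 1 component; it is not a cut vertex. No other vertex is a cut vertex either.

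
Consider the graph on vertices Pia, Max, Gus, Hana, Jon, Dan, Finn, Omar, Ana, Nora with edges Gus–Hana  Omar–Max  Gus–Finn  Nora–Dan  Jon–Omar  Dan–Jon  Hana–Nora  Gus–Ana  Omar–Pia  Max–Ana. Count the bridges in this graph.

2

The edges on the cycle Gus-Hana-Nora-Dan-Jon-Omar-Max-Ana-Gus are not bridges since each lies on that cycle.
But removing Pia–Omar disconnects Pia from Omar; removing Gus–Finn disconnects Gus from Finn — these are bridges.
That makes 2 bridges.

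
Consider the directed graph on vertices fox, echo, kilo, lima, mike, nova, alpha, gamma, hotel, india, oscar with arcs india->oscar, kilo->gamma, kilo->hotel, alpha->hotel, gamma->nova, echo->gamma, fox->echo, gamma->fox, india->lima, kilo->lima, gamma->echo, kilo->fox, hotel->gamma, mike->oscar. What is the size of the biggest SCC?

{fox, echo, gamma} are all mutually reachable — one SCC of size 3.
{india} is an SCC by itself.
{mike} is an SCC by itself.
{alpha} is an SCC by itself.
{hotel} is an SCC by itself.
(and 4 more singleton SCCs)
The largest has 3 vertices.

3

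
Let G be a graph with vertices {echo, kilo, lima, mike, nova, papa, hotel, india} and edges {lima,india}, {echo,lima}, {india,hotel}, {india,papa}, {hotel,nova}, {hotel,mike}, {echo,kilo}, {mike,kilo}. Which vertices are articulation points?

hotel, india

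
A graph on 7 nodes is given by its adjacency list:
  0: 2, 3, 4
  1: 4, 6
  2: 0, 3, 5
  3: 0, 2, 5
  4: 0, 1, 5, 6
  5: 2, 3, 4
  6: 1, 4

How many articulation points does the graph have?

1

Removing 4 increases the component count from 1 to 2, so 4 is a cut vertex.
By contrast removing 3 leaves 1 component; it is not a cut vertex. No other vertex is a cut vertex either.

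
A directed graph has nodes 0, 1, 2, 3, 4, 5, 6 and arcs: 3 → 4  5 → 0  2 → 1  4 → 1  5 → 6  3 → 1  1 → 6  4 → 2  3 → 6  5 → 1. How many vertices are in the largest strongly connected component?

{2} is an SCC by itself.
{1} is an SCC by itself.
{4} is an SCC by itself.
{6} is an SCC by itself.
{5} is an SCC by itself.
(and 2 more singleton SCCs)
The largest has 1 vertex.

1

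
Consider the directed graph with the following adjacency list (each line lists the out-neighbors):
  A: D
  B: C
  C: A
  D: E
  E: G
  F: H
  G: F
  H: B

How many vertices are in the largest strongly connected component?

{A, B, C, D, E, F, G, H} are all mutually reachable — one SCC of size 8.
The largest has 8 vertices.

8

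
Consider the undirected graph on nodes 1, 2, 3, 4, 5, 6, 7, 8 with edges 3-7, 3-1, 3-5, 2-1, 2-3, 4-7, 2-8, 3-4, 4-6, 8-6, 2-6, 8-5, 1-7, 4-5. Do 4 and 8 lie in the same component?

From 4 we can reach 1, 2, 3, 4, 5, 6, 7, 8, which includes 8.

Yes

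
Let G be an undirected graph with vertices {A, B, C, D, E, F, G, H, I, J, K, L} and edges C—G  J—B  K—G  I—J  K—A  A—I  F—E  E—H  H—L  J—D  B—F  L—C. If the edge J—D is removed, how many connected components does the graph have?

2

Before removal there is 1 component.
J—D is a bridge — removing it separates J's side from D's side.
After removal: 2 components.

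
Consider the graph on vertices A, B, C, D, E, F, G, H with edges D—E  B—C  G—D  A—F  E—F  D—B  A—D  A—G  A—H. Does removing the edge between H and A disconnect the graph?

Removing H—A leaves no path between H and A: the component count goes from 1 to 2. So it is a bridge.

Yes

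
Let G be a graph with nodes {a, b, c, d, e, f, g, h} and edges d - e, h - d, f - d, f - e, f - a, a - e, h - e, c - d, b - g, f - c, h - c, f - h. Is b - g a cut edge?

Yes

Removing b - g leaves no path between b and g: the component count goes from 2 to 3. So it is a bridge.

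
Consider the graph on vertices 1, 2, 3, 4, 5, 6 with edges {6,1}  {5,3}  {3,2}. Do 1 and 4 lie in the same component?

No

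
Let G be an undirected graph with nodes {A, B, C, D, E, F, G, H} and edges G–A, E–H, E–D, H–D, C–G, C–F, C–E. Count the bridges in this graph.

The edges on the cycle E-H-D-E are not bridges since each lies on that cycle.
But removing C–E disconnects C from E; removing G–C disconnects G from C; removing C–F disconnects C from F; removing G–A disconnects G from A — these are bridges.
That makes 4 bridges.

4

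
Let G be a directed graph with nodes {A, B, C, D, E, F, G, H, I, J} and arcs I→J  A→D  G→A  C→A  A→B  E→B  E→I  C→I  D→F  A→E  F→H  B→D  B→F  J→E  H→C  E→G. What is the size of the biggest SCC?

10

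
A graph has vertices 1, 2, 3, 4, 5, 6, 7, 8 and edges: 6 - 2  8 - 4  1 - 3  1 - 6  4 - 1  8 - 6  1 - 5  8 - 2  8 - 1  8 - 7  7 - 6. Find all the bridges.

The edges on the cycle 8-4-1-6-2-8 are not bridges since each lies on that cycle.
But removing 1 - 5 disconnects 1 from 5; removing 1 - 3 disconnects 1 from 3 — these are bridges.

1-3, 1-5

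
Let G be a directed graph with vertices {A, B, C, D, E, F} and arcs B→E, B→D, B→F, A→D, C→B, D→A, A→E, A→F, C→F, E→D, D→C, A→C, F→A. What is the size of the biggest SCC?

6

{A, B, C, D, E, F} are all mutually reachable — one SCC of size 6.
The largest has 6 vertices.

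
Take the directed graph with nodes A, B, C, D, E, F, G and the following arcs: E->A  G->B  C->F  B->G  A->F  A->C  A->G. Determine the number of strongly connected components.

6

{B, G} are all mutually reachable — one SCC of size 2.
{E} is an SCC by itself.
{C} is an SCC by itself.
{A} is an SCC by itself.
{D} is an SCC by itself.
(and 1 more singleton SCC)
That gives 6 strongly connected components.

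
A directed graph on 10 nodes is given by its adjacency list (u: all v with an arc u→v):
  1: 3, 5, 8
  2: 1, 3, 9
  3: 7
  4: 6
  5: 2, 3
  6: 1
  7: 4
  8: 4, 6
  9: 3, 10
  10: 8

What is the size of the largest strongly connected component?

{1, 2, 3, 4, 5, 6, 7, 8, 9, 10} are all mutually reachable — one SCC of size 10.
The largest has 10 vertices.

10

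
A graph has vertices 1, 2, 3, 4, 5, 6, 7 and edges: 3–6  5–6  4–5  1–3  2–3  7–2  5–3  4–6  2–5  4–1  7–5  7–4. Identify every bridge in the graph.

none

The edges on the cycle 7-2-3-6-5-4-7 are not bridges since each lies on that cycle.
Every edge lies on some cycle, so there are no bridges.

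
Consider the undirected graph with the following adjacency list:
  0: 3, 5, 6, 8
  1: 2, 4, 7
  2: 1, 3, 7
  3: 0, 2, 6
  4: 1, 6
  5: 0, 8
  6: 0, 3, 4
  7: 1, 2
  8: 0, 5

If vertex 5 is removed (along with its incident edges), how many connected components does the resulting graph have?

With 5 gone, the remaining components are: {0, 1, 2, 3, 4, 6, 7, 8}.
That is 1 component.

1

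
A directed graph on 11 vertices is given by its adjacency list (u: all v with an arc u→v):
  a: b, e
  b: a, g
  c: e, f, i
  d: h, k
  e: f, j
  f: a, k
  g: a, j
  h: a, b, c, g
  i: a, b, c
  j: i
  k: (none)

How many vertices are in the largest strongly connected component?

{a, b, c, e, f, g, i, j} are all mutually reachable — one SCC of size 8.
{h} is an SCC by itself.
{d} is an SCC by itself.
{k} is an SCC by itself.
The largest has 8 vertices.

8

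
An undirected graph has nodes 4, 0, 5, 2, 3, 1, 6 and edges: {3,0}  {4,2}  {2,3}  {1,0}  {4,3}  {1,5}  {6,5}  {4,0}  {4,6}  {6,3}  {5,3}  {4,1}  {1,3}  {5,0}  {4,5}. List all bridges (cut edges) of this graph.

The edges on the cycle 4-2-3-6-4 are not bridges since each lies on that cycle.
Every edge lies on some cycle, so there are no bridges.

none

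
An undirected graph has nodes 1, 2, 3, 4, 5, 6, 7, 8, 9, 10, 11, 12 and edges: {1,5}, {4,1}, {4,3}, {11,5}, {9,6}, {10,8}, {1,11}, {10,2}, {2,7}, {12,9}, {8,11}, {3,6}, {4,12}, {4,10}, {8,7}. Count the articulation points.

1

Removing 4 increases the component count from 1 to 2, so 4 is a cut vertex.
By contrast removing 5 leaves 1 component; it is not a cut vertex. No other vertex is a cut vertex either.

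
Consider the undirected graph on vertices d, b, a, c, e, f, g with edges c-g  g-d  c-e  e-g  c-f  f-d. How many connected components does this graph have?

b is isolated — a component by itself.
a is isolated — a component by itself.
Starting from c we can reach c, d, e, f, g. That is one component of size 5.
Total: 3 components.

3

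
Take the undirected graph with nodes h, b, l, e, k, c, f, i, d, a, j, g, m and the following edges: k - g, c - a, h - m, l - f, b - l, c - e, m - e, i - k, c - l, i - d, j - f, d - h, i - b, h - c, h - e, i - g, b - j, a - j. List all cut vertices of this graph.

Removing i increases the component count from 1 to 2, so i is a cut vertex.
By contrast removing c leaves 1 component; it is not a cut vertex. No other vertex is a cut vertex either.

i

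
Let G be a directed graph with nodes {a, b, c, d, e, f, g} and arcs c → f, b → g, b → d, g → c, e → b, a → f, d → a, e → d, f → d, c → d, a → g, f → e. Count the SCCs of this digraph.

{a, b, c, d, e, f, g} are all mutually reachable — one SCC of size 7.
That gives 1 strongly connected component.

1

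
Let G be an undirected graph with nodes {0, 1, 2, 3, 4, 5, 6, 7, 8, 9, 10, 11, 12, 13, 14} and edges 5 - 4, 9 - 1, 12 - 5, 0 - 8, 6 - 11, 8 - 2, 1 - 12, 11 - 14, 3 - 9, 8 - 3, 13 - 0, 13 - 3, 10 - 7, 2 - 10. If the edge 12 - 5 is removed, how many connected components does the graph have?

Before removal there are 2 components.
12 - 5 is a bridge — removing it separates 12's side from 5's side.
After removal: 3 components.

3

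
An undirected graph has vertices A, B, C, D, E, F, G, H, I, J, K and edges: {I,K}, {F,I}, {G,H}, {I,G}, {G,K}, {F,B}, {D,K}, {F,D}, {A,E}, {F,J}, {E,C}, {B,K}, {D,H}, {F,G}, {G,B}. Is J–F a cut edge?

Yes

Removing J–F leaves no path between J and F: the component count goes from 2 to 3. So it is a bridge.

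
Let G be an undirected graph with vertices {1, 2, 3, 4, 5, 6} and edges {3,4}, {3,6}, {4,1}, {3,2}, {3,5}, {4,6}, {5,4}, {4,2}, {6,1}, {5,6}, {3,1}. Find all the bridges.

The edges on the cycle 3-5-4-2-3 are not bridges since each lies on that cycle.
Every edge lies on some cycle, so there are no bridges.

none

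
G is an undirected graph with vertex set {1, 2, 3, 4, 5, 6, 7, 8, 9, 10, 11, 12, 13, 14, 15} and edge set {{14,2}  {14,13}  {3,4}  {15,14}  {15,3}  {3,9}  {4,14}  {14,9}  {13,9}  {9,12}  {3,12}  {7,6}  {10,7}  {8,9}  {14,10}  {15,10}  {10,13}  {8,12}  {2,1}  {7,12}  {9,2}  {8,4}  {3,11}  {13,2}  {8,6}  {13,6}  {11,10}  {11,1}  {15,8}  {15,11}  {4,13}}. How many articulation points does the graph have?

Removing 4, for instance, still leaves 2 components. No single vertex removal increases the component count — the graph has no articulation points.

0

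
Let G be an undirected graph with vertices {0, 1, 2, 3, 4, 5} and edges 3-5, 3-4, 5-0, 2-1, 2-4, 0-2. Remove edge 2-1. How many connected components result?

2

Before removal there is 1 component.
2-1 is a bridge — removing it separates 2's side from 1's side.
After removal: 2 components.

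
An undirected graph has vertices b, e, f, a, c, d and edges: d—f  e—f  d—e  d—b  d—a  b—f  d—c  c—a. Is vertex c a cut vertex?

No

Deleting c leaves 1 component (was 1) (its neighbors a, d remain connected to each other), so c is not a cut vertex.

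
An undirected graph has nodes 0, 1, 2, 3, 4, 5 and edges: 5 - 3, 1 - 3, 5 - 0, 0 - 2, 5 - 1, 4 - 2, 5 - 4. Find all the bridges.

The edges on the cycle 5-1-3-5 are not bridges since each lies on that cycle.
Every edge lies on some cycle, so there are no bridges.

none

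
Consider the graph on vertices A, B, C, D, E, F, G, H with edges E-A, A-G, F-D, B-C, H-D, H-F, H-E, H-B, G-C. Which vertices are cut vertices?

Removing H increases the component count from 1 to 2, so H is a cut vertex.
By contrast removing G leaves 1 component; it is not a cut vertex. No other vertex is a cut vertex either.

H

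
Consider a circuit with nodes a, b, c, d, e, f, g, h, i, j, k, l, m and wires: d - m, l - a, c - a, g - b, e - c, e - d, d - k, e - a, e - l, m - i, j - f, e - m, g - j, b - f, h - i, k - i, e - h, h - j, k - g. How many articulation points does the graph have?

1

Removing e increases the component count from 1 to 2, so e is a cut vertex.
By contrast removing f leaves 1 component; it is not a cut vertex. No other vertex is a cut vertex either.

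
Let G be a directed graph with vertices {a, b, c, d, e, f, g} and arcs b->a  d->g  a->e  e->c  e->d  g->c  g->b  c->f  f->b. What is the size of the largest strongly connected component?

7

{a, b, c, d, e, f, g} are all mutually reachable — one SCC of size 7.
The largest has 7 vertices.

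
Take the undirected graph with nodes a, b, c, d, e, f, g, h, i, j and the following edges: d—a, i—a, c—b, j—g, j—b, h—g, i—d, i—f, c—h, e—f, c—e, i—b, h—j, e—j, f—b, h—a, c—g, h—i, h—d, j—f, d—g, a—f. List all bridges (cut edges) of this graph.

none

The edges on the cycle h-i-a-h are not bridges since each lies on that cycle.
Every edge lies on some cycle, so there are no bridges.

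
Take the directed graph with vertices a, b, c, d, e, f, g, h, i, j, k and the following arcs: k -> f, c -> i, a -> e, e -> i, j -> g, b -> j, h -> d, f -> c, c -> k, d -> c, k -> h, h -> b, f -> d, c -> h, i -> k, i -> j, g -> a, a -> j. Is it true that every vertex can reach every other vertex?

Yes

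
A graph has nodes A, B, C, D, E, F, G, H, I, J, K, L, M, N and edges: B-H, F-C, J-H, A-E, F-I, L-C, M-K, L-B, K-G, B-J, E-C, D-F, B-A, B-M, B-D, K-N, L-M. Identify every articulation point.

Removing B increases the component count from 1 to 2, so B is a cut vertex.
Removing F increases the component count from 1 to 2, so F is a cut vertex.
Removing K increases the component count from 1 to 3, so K is a cut vertex.
Likewise M is a cut vertex.
By contrast removing A leaves 1 component; it is not a cut vertex. No other vertex is a cut vertex either.

B, F, K, M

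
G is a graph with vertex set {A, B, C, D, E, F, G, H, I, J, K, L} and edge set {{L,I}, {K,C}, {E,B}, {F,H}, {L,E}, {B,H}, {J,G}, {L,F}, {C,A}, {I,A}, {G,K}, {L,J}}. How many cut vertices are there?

Removing L increases the component count from 2 to 3, so L is a cut vertex.
By contrast removing A leaves 2 components; it is not a cut vertex. No other vertex is a cut vertex either.

1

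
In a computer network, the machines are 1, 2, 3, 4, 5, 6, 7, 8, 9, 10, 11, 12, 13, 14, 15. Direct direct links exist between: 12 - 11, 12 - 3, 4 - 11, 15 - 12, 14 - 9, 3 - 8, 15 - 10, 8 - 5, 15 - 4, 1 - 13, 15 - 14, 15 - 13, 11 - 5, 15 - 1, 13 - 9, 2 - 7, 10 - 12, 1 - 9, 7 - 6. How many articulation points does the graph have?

2

Removing 7 increases the component count from 2 to 3, so 7 is a cut vertex.
Removing 15 increases the component count from 2 to 3, so 15 is a cut vertex.
By contrast removing 13 leaves 2 components; it is not a cut vertex. No other vertex is a cut vertex either.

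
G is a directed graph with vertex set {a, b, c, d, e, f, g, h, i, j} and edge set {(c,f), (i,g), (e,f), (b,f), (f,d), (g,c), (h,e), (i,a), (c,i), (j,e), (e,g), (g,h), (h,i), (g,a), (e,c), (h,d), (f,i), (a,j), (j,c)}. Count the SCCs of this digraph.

3

{a, c, e, f, g, h, i, j} are all mutually reachable — one SCC of size 8.
{b} is an SCC by itself.
{d} is an SCC by itself.
That gives 3 strongly connected components.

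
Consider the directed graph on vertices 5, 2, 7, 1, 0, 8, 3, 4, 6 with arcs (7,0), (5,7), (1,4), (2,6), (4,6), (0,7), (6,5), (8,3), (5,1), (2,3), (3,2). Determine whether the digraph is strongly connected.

No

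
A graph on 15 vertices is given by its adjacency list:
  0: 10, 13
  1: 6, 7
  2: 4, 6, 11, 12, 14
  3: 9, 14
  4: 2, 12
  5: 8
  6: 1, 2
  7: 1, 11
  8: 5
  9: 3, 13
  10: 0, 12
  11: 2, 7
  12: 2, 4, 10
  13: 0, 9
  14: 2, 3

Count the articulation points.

Removing 2 increases the component count from 2 to 3, so 2 is a cut vertex.
By contrast removing 14 leaves 2 components; it is not a cut vertex. No other vertex is a cut vertex either.

1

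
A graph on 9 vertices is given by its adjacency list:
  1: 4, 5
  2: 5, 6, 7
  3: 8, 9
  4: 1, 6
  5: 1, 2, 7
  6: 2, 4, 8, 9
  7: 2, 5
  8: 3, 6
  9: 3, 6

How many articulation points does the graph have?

1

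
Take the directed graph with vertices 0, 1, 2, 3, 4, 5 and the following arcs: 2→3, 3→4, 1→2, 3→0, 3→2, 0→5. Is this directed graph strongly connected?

No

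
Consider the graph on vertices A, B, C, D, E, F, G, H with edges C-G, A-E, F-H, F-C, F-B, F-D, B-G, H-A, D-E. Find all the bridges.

none

The edges on the cycle F-C-G-B-F are not bridges since each lies on that cycle.
Every edge lies on some cycle, so there are no bridges.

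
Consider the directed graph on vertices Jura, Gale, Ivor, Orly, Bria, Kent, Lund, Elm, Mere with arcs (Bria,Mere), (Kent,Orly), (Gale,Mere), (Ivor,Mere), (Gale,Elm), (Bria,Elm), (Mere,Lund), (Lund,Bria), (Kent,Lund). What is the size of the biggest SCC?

3

{Bria, Lund, Mere} are all mutually reachable — one SCC of size 3.
{Ivor} is an SCC by itself.
{Elm} is an SCC by itself.
{Orly} is an SCC by itself.
{Kent} is an SCC by itself.
(and 2 more singleton SCCs)
The largest has 3 vertices.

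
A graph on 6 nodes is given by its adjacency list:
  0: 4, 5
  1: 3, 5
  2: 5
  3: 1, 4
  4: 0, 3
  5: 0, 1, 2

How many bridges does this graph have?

1

The edges on the cycle 0-5-1-3-4-0 are not bridges since each lies on that cycle.
But removing 5-2 disconnects 5 from 2 — this is a bridge.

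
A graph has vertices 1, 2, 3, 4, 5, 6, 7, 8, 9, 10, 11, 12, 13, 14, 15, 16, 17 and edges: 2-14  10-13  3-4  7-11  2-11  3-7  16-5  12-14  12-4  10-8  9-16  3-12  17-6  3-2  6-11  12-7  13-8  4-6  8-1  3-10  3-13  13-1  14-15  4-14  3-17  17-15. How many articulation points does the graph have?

Removing 3 increases the component count from 2 to 3, so 3 is a cut vertex.
Removing 16 increases the component count from 2 to 3, so 16 is a cut vertex.
By contrast removing 17 leaves 2 components; it is not a cut vertex. No other vertex is a cut vertex either.

2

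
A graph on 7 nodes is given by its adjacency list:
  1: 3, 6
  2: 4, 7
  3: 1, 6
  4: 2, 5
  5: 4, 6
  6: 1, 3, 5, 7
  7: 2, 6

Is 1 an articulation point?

No

Deleting 1 leaves 1 component (was 1) (its neighbors 3, 6 remain connected to each other), so 1 is not a cut vertex.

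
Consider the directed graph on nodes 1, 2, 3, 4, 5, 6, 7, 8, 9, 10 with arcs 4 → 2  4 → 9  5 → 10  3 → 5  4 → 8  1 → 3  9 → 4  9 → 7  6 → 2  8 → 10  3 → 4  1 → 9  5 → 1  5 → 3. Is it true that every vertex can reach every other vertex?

No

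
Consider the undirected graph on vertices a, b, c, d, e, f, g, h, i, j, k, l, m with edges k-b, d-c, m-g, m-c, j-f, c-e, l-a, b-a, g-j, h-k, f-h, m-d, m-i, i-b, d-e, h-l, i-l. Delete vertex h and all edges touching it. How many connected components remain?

1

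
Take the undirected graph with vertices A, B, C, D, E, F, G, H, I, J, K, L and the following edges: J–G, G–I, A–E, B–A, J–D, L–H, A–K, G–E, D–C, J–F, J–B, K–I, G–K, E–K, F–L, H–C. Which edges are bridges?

none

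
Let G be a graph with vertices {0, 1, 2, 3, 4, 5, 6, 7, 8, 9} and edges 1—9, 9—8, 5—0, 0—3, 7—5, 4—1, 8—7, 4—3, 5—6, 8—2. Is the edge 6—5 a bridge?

Removing 6—5 leaves no path between 6 and 5: the component count goes from 1 to 2. So it is a bridge.

Yes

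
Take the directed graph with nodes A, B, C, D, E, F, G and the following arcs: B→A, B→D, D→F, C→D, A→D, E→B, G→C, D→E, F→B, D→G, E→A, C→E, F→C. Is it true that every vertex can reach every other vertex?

Yes

From E we can reach every vertex (A, B, C, D, E, F, G), and every vertex can reach E (A, B, C, D, E, F, G). So the whole graph is one strongly connected component.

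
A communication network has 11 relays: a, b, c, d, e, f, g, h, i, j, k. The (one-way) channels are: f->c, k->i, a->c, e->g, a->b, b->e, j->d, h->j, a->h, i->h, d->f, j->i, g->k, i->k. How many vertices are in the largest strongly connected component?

4

{h, i, j, k} are all mutually reachable — one SCC of size 4.
{a} is an SCC by itself.
{f} is an SCC by itself.
{e} is an SCC by itself.
{d} is an SCC by itself.
(and 3 more singleton SCCs)
The largest has 4 vertices.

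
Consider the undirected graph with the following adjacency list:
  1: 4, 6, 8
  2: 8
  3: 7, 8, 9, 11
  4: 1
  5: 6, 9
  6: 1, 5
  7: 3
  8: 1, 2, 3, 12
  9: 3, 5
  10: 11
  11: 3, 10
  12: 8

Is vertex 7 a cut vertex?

Deleting 7 leaves 1 component (was 1), so 7 is not a cut vertex.

No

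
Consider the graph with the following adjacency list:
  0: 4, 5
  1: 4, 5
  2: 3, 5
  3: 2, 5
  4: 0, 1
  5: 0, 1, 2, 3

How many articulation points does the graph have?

Removing 5 increases the component count from 1 to 2, so 5 is a cut vertex.
By contrast removing 0 leaves 1 component; it is not a cut vertex. No other vertex is a cut vertex either.

1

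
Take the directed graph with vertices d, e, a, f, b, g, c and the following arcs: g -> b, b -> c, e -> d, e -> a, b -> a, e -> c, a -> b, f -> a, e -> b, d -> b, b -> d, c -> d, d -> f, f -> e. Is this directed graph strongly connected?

No

There is no directed path from b to g, so the graph is not strongly connected.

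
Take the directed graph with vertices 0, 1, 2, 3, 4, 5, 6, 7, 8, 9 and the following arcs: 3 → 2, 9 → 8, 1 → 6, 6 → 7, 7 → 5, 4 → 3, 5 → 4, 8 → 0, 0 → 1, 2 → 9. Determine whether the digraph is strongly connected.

Yes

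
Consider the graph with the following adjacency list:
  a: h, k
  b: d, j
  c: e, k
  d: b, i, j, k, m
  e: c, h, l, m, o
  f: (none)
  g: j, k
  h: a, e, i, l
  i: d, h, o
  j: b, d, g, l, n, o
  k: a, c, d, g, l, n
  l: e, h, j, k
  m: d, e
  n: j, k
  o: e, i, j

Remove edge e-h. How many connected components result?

e and h are still connected via e-l-h, so the component count stays at 2.

2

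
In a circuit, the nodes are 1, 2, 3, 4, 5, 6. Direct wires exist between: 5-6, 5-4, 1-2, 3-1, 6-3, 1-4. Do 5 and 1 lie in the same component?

From 5 we can reach 1, 2, 3, 4, 5, 6, which includes 1.

Yes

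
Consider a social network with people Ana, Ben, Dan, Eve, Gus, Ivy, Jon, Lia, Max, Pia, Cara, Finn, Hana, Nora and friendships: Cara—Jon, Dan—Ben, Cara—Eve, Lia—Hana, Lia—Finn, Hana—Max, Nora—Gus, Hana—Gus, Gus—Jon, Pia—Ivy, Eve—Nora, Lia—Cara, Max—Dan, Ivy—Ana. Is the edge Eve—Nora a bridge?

After removing Eve—Nora, the path Eve-Cara-Jon-Gus-Nora still connects them, so the edge is not a bridge.

No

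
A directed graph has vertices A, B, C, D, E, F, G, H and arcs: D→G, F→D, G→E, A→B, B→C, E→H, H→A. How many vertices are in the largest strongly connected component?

{B} is an SCC by itself.
{F} is an SCC by itself.
{G} is an SCC by itself.
{E} is an SCC by itself.
{A} is an SCC by itself.
(and 3 more singleton SCCs)
The largest has 1 vertex.

1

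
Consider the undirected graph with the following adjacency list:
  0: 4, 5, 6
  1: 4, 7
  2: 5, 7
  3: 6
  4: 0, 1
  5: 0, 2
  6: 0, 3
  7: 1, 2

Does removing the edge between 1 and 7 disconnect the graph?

No

After removing 1-7, the path 1-4-0-5-2-7 still connects them, so the edge is not a bridge.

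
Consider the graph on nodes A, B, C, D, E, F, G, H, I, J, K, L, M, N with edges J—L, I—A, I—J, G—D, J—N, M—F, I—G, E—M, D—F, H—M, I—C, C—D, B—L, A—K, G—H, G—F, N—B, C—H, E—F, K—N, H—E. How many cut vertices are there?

1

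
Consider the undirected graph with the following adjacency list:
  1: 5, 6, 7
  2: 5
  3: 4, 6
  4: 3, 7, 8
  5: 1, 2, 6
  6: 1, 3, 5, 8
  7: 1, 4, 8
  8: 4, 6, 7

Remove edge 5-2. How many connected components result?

2

Before removal there is 1 component.
5-2 is a bridge — removing it separates 5's side from 2's side.
After removal: 2 components.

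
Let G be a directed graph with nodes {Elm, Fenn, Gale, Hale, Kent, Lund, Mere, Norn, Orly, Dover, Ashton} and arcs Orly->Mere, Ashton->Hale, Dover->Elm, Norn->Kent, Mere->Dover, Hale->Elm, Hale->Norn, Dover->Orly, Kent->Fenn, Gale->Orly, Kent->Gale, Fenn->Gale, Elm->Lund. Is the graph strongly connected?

There is no directed path from Norn to Ashton, so the graph is not strongly connected.

No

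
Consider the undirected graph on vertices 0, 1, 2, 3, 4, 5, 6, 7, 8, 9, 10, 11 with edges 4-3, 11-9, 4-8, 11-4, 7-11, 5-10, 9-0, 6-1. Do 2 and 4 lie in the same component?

No

The component containing 2 is {2}, and 4 is not in it.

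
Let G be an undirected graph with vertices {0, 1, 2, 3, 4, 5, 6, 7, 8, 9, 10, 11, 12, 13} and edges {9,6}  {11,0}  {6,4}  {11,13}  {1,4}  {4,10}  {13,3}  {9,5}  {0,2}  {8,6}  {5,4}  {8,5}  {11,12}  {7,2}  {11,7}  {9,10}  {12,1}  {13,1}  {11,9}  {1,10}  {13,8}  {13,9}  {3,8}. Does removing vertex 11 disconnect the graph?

Deleting 11 raises the number of components from 1 to 2, so 11 is a cut vertex.

Yes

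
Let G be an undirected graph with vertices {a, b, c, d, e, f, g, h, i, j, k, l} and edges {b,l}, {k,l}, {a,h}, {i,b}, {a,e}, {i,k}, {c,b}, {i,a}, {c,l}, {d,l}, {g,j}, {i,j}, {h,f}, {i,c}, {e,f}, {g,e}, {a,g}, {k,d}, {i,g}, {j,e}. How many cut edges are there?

0

The edges on the cycle k-d-l-k are not bridges since each lies on that cycle.
Every edge lies on some cycle, so there are no bridges.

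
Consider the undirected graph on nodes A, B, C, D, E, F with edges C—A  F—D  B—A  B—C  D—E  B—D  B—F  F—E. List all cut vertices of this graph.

Removing B increases the component count from 1 to 2, so B is a cut vertex.
By contrast removing F leaves 1 component; it is not a cut vertex. No other vertex is a cut vertex either.

B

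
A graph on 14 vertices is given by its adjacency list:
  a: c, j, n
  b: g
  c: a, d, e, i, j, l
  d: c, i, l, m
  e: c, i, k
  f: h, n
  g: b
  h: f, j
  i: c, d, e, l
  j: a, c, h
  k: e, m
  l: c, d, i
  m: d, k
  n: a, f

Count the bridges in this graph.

1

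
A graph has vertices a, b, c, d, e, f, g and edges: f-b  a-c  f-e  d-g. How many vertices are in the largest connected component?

3

Starting from a we can reach a, c. That is one component of size 2.
Starting from d we can reach d, g. That is one component of size 2.
Starting from b we can reach b, e, f. That is one component of size 3.
The largest has 3 vertices.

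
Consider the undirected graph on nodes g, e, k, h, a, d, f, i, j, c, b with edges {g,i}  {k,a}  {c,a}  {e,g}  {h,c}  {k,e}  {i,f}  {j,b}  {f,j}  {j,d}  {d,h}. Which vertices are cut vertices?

j

Removing j increases the component count from 1 to 2, so j is a cut vertex.
By contrast removing b leaves 1 component; it is not a cut vertex. No other vertex is a cut vertex either.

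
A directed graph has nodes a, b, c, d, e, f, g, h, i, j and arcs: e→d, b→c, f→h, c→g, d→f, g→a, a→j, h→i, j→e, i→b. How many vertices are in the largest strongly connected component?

10

{a, b, c, d, e, f, g, h, i, j} are all mutually reachable — one SCC of size 10.
The largest has 10 vertices.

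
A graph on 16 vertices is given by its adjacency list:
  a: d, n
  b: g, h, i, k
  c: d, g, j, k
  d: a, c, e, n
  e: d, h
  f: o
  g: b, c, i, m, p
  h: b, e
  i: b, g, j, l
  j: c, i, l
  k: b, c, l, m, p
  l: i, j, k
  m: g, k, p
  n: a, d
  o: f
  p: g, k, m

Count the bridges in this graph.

1

The edges on the cycle d-a-n-d are not bridges since each lies on that cycle.
But removing f-o disconnects f from o — this is a bridge.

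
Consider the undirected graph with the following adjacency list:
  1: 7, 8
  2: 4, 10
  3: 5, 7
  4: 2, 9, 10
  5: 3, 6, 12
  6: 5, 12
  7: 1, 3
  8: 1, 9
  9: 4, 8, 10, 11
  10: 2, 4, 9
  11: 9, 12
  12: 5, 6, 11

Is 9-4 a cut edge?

After removing 9-4, the path 9-10-4 still connects them, so the edge is not a bridge.

No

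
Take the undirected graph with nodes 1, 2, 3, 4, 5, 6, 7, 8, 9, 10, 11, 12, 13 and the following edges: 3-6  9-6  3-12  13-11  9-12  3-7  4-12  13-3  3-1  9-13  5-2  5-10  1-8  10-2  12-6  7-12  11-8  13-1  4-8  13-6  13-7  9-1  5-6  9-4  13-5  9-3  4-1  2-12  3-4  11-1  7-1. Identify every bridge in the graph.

The edges on the cycle 9-13-11-8-4-9 are not bridges since each lies on that cycle.
Every edge lies on some cycle, so there are no bridges.

none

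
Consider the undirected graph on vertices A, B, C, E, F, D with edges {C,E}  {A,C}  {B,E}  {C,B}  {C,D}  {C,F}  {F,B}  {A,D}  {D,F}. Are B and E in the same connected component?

Yes

From B we can reach A, B, C, D, E, F, which includes E.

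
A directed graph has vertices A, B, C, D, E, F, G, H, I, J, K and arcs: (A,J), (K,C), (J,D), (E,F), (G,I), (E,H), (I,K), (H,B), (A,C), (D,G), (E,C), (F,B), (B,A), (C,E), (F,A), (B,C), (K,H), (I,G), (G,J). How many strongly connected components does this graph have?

{A, B, C, D, E, F, G, H, I, J, K} are all mutually reachable — one SCC of size 11.
That gives 1 strongly connected component.

1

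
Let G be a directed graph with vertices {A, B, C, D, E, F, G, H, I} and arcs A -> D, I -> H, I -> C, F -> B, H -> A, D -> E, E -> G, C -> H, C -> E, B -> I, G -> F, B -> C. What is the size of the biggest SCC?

9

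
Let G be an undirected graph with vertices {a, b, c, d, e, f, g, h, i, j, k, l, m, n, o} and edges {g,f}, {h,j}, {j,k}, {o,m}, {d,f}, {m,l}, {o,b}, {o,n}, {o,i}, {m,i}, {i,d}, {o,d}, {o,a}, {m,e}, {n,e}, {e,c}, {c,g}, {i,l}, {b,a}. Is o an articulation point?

Deleting o raises the number of components from 2 to 3, so o is a cut vertex.

Yes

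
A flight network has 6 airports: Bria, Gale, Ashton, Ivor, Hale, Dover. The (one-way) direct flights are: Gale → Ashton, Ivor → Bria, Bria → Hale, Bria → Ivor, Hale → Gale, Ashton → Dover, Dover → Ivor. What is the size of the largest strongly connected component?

{Bria, Gale, Hale, Ivor, Dover, Ashton} are all mutually reachable — one SCC of size 6.
The largest has 6 vertices.

6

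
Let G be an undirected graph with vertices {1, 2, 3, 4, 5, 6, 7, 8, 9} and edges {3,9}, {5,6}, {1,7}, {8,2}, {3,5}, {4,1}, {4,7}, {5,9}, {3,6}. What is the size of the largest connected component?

Starting from 2 we can reach 2, 8. That is one component of size 2.
Starting from 1 we can reach 1, 4, 7. That is one component of size 3.
Starting from 3 we can reach 3, 5, 6, 9. That is one component of size 4.
The largest has 4 vertices.

4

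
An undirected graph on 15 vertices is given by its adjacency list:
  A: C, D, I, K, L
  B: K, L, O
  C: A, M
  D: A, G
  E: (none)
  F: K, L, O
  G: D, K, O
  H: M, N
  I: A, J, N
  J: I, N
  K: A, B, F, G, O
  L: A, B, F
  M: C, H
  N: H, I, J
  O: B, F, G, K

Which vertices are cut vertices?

Removing A increases the component count from 2 to 3, so A is a cut vertex.
By contrast removing O leaves 2 components; it is not a cut vertex. No other vertex is a cut vertex either.

A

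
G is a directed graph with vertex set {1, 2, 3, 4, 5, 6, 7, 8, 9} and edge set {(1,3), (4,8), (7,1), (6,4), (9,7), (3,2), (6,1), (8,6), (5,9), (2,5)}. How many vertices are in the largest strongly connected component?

{1, 2, 3, 5, 7, 9} are all mutually reachable — one SCC of size 6.
{4, 6, 8} are all mutually reachable — one SCC of size 3.
The largest has 6 vertices.

6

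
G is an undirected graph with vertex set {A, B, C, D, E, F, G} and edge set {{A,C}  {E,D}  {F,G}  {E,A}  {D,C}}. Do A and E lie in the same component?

From A we can reach A, C, D, E, which includes E.

Yes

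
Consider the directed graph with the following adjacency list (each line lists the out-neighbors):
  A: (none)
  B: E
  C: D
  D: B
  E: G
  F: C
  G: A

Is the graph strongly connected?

No

There is no directed path from E to D, so the graph is not strongly connected.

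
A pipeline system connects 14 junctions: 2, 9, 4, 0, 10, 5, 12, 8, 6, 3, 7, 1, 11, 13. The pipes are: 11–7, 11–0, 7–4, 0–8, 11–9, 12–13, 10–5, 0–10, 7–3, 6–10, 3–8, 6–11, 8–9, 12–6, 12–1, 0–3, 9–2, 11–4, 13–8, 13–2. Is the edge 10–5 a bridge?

Yes

Removing 10–5 leaves no path between 10 and 5: the component count goes from 1 to 2. So it is a bridge.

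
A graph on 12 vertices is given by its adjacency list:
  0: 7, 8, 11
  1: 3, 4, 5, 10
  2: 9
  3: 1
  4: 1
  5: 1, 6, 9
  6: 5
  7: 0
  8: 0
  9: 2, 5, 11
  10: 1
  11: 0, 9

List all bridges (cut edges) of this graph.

0-11, 0-7, 0-8, 1-10, 1-3, 1-4, 1-5, 11-9, 2-9, 5-6, 5-9

removing 5-9 disconnects 5 from 9; removing 1-10 disconnects 1 from 10; removing 8-0 disconnects 8 from 0; removing 3-1 disconnects 3 from 1 — these are bridges.
In total 11 edges are bridges.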